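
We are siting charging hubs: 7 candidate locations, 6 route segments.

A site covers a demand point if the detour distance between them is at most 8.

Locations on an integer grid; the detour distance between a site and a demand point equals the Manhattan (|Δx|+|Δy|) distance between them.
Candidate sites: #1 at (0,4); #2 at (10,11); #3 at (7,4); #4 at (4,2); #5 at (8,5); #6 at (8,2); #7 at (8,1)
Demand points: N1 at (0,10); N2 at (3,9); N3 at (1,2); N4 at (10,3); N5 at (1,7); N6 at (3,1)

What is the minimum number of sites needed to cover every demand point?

2

Coverage sets (demand points within 8 of each site):
  #1: {N1, N2, N3, N5, N6}
  #2: {N4}
  #3: {N3, N4, N6}
  #4: {N2, N3, N4, N5, N6}
  #5: {N4}
  #6: {N3, N4, N6}
  #7: {N3, N4, N6}
No single site covers all 6 demand points.
But {#1, #2} covers everything, so the minimum is 2.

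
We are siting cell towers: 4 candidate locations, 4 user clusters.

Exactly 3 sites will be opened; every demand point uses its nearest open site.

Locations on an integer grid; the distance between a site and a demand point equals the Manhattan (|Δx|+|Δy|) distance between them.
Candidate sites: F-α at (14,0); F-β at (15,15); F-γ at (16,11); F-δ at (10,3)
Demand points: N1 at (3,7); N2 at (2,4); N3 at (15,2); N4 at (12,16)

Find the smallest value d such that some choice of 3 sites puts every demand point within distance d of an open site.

11

Open {F-α, F-β, F-δ}.
  Farthest demand point is N1 at distance 11 (to F-δ); all others are ≤ 11.
With {F-α, F-γ, F-δ} the worst case is 11.
With {F-β, F-γ, F-δ} the worst case is 11.
No size-3 selection achieves below 11.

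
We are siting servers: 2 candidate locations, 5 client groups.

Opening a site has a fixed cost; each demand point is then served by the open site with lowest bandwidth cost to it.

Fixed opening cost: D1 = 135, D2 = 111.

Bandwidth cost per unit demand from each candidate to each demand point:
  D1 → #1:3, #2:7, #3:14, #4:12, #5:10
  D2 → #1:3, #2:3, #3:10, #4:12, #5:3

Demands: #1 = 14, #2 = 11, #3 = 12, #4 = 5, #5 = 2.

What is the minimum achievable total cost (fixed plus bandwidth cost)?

Open {D2}: assign each demand point to its cheapest open site.
  #1→D2 14×3=42, #2→D2 11×3=33, #3→D2 12×10=120, #4→D2 5×12=60, #5→D2 2×3=6
  bandwidth cost 261, fixed 111 → total 372.
Compare {D1}: bandwidth cost 367 + fixed 135 = 502.
Compare {D1, D2}: bandwidth cost 261 + fixed 246 = 507.

372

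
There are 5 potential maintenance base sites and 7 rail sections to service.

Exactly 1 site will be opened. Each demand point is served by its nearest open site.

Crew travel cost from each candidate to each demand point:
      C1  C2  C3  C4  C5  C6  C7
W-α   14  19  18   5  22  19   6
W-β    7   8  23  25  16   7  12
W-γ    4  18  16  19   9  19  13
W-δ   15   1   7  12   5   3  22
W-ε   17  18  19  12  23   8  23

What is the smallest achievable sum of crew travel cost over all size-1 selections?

65

Open {W-δ}.
  C1→W-δ 15, C2→W-δ 1, C3→W-δ 7, C4→W-δ 12, C5→W-δ 5, C6→W-δ 3, C7→W-δ 22  ⇒ total 65.
Compare {W-β}: total 98.
Compare {W-γ}: total 98.
No size-1 selection does better; minimum is 65.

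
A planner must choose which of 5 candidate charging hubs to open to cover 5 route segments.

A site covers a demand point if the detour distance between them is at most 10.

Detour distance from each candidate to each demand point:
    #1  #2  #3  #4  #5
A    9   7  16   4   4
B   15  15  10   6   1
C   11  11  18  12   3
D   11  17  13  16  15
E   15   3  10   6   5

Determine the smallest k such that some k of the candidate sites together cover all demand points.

Coverage sets (demand points within 10 of each site):
  A: {#1, #2, #4, #5}
  B: {#3, #4, #5}
  C: {#5}
  D: {}
  E: {#2, #3, #4, #5}
No single site covers all 5 demand points.
But {A, B} covers everything, so the minimum is 2.

2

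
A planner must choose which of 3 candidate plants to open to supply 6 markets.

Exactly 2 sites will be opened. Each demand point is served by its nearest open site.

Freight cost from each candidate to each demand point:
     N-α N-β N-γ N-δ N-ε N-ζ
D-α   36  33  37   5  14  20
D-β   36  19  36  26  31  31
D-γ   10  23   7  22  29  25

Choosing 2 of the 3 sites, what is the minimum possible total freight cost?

79

Open {D-α, D-γ}.
  N-α→D-γ 10, N-β→D-γ 23, N-γ→D-γ 7, N-δ→D-α 5, N-ε→D-α 14, N-ζ→D-α 20  ⇒ total 79.
Compare {D-β, D-γ}: total 112.
Compare {D-α, D-β}: total 130.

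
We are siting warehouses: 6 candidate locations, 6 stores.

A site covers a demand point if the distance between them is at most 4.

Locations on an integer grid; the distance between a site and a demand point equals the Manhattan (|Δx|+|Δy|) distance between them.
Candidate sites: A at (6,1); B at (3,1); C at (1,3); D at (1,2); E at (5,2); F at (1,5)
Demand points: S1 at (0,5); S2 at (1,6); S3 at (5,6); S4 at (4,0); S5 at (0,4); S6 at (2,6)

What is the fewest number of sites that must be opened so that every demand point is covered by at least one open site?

Coverage sets (demand points within 4 of each site):
  A: {S4}
  B: {S4}
  C: {S1, S2, S5, S6}
  D: {S1, S2, S5}
  E: {S3, S4}
  F: {S1, S2, S5, S6}
No single site covers all 6 demand points.
But {C, E} covers everything, so the minimum is 2.

2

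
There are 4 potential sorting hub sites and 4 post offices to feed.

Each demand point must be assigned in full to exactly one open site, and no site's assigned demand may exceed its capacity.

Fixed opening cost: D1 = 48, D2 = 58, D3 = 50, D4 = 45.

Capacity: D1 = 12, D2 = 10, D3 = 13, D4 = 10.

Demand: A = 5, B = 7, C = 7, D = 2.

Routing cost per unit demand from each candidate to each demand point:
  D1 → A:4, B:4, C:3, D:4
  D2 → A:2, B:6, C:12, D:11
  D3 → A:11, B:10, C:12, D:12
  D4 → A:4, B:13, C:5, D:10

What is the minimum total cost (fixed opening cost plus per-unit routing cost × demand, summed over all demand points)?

196

Open {D1, D4}; cheapest assignment that respects the capacities:
  D1 (cap 12, load 12): A, B — cost 5×4 + 7×4 = 48
  D4 (cap 10, load 9): C, D — cost 7×5 + 2×10 = 55
  Shipping 103, fixed 93 → total 196.
  Any other capacity-feasible assignment to {D1, D4} ships for at least 103.
Compare {D1, D2}: its best feasible assignment gives total 211.
Compare {D1, D2, D4}: its best feasible assignment gives total 232.
Every other set of open sites that can feasibly serve all demand totals ≥ 211 even under its best assignment. Minimum: 196.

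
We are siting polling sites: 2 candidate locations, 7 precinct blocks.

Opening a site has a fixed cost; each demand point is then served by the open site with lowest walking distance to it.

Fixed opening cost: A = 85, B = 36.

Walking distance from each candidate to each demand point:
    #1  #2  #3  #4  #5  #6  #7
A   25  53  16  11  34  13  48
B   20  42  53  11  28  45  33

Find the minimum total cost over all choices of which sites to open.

268

Open {B}: assign each demand point to its cheapest open site.
  #1→B 20, #2→B 42, #3→B 53, #4→B 11, #5→B 28, #6→B 45, #7→B 33
  walking distance 232, fixed 36 → total 268.
Compare {A, B}: walking distance 163 + fixed 121 = 284.
Compare {A}: walking distance 200 + fixed 85 = 285.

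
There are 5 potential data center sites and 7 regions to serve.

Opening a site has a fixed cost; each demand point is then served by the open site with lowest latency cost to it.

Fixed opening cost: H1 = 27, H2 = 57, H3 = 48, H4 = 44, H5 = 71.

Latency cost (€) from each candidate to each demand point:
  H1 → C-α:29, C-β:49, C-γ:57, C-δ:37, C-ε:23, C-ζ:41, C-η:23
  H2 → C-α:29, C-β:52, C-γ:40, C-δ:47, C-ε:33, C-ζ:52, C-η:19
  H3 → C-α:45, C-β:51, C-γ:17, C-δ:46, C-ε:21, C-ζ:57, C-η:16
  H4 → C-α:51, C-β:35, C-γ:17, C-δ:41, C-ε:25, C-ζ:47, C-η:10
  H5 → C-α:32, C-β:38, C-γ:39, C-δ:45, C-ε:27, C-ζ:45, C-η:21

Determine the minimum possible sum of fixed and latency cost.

Open {H1, H4}: assign each demand point to its cheapest open site.
  C-α→H1 29, C-β→H4 35, C-γ→H4 17, C-δ→H1 37, C-ε→H1 23, C-ζ→H1 41, C-η→H4 10
  latency cost 192, fixed 71 → total 263.
Compare {H4}: latency cost 226 + fixed 44 = 270.
Compare {H1, H3}: latency cost 210 + fixed 75 = 285.
Compare {H1}: latency cost 259 + fixed 27 = 286.
All other subsets cost ≥ 270. Minimum total cost: 263.

263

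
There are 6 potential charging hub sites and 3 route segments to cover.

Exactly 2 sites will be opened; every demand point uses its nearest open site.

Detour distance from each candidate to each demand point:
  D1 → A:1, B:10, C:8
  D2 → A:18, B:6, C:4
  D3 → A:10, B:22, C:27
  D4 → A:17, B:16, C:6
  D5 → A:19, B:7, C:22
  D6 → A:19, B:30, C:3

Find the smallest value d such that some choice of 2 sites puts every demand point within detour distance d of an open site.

6

Open {D1, D2}.
  Farthest demand point is B at detour distance 6 (to D2); all others are ≤ 6.
With {D1, D5} the worst case is 8.
With {D1, D3} the worst case is 10.
No size-2 selection achieves below 6.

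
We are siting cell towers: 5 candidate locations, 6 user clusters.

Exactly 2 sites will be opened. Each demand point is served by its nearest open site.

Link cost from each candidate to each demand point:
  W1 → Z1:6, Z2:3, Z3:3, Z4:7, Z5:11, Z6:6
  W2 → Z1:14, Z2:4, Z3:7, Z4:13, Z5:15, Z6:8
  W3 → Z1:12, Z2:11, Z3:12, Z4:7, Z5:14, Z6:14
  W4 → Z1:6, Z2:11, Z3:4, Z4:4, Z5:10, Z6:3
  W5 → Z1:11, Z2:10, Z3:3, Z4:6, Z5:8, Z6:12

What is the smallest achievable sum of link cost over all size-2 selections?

Open {W1, W4}.
  Z1→W1 6, Z2→W1 3, Z3→W1 3, Z4→W4 4, Z5→W4 10, Z6→W4 3  ⇒ total 29.
Compare {W2, W4}: total 31.
Compare {W1, W5}: total 32.
No size-2 selection does better; minimum is 29.

29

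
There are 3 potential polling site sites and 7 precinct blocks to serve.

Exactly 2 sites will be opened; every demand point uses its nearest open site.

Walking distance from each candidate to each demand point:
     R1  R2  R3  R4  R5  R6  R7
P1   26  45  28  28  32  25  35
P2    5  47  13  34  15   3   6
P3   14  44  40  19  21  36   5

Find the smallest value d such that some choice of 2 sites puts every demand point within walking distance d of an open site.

Open {P1, P3}.
  Farthest demand point is R2 at walking distance 44 (to P3); all others are ≤ 44.
With {P2, P3} the worst case is 44.
With {P1, P2} the worst case is 45.
No size-2 selection achieves below 44.

44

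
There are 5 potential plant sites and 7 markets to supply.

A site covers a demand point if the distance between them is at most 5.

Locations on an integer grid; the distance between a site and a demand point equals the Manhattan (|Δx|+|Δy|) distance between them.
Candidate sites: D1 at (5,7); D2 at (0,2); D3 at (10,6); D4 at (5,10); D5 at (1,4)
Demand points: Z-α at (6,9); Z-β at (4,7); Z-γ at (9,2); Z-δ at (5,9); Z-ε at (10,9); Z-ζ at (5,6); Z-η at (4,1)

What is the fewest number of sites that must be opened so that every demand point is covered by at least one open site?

Coverage sets (demand points within 5 of each site):
  D1: {Z-α, Z-β, Z-δ, Z-ζ}
  D2: {Z-η}
  D3: {Z-γ, Z-ε, Z-ζ}
  D4: {Z-α, Z-β, Z-δ, Z-ζ}
  D5: {}
No 2 sites suffice: every size-2 union leaves at least one demand point uncovered.
But {D1, D2, D3} covers everything, so the minimum is 3.

3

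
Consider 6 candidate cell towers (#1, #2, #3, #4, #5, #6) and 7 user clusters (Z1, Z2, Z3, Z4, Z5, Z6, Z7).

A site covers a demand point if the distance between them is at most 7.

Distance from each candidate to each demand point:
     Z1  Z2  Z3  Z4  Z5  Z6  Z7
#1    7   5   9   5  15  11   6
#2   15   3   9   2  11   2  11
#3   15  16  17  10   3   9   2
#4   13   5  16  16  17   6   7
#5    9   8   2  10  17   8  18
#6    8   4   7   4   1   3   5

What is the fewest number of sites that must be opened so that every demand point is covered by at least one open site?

2

Coverage sets (demand points within 7 of each site):
  #1: {Z1, Z2, Z4, Z7}
  #2: {Z2, Z4, Z6}
  #3: {Z5, Z7}
  #4: {Z2, Z6, Z7}
  #5: {Z3}
  #6: {Z2, Z3, Z4, Z5, Z6, Z7}
No single site covers all 7 demand points.
But {#1, #6} covers everything, so the minimum is 2.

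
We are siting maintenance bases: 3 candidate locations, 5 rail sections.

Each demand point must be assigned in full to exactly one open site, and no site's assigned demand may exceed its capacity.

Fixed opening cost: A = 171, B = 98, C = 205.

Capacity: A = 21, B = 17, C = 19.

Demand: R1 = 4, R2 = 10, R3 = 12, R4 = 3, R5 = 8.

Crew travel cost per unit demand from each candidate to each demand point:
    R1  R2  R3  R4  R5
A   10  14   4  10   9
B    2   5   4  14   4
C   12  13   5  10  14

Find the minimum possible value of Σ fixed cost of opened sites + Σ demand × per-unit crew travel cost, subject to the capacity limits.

Open {A, B}; cheapest assignment that respects the capacities:
  A (cap 21, load 20): R3, R5 — cost 12×4 + 8×9 = 120
  B (cap 17, load 17): R1, R2, R4 — cost 4×2 + 10×5 + 3×14 = 100
  Shipping 220, fixed 269 → total 489.
  Any other capacity-feasible assignment to {A, B} ships for at least 220.
Compare {A, B, C}: its best feasible assignment gives total 682.
Compare {A, C}: its best feasible assignment gives total 704.
Every other set of open sites that can feasibly serve all demand totals ≥ 682 even under its best assignment. Minimum: 489.

489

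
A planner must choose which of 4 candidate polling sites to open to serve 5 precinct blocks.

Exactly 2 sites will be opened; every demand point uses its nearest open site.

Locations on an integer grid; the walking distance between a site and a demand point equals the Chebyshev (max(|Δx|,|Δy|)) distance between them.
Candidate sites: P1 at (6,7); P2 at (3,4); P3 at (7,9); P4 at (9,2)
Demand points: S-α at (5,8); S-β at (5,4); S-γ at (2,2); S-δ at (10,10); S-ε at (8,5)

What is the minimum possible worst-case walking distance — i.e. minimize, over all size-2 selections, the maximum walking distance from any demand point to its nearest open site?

4

Open {P1, P2}.
  Farthest demand point is S-δ at walking distance 4 (to P1); all others are ≤ 4.
With {P2, P3} the worst case is 4.
With {P1, P3} the worst case is 5.
No size-2 selection achieves below 4.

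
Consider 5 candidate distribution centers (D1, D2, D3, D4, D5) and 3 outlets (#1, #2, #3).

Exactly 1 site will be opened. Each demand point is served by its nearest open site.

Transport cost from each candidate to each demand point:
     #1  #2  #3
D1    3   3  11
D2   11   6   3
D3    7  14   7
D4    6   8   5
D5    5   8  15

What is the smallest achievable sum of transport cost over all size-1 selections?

Open {D1}.
  #1→D1 3, #2→D1 3, #3→D1 11  ⇒ total 17.
Compare {D4}: total 19.
Compare {D2}: total 20.
No size-1 selection does better; minimum is 17.

17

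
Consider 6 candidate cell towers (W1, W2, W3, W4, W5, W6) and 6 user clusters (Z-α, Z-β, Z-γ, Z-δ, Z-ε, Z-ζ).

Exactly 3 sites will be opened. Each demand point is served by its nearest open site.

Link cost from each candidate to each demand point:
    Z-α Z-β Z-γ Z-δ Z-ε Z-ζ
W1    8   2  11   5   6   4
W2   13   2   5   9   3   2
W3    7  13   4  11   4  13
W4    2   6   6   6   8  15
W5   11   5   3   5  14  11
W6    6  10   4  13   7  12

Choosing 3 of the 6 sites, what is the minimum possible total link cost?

17

Open {W2, W4, W5}.
  Z-α→W4 2, Z-β→W2 2, Z-γ→W5 3, Z-δ→W5 5, Z-ε→W2 3, Z-ζ→W2 2  ⇒ total 17.
Compare {W1, W2, W4}: total 19.
Compare {W2, W3, W4}: total 19.
No size-3 selection does better; minimum is 17.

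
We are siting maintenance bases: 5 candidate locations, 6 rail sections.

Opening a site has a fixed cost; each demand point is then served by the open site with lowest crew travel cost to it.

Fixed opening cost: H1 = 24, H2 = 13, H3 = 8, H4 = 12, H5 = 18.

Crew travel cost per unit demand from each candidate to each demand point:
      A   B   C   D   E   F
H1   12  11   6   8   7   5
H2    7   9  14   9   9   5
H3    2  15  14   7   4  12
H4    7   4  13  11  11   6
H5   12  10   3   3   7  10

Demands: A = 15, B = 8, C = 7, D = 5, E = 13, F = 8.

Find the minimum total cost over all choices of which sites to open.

Open {H3, H4, H5}: assign each demand point to its cheapest open site.
  A→H3 15×2=30, B→H4 8×4=32, C→H5 7×3=21, D→H5 5×3=15, E→H3 13×4=52, F→H4 8×6=48
  crew travel cost 198, fixed 38 → total 236.
Compare {H2, H3, H4, H5}: crew travel cost 190 + fixed 51 = 241.
Compare {H1, H3, H4, H5}: crew travel cost 190 + fixed 62 = 252.
Compare {H1, H2, H3, H4, H5}: crew travel cost 190 + fixed 75 = 265.
All other subsets cost ≥ 241. Minimum total cost: 236.

236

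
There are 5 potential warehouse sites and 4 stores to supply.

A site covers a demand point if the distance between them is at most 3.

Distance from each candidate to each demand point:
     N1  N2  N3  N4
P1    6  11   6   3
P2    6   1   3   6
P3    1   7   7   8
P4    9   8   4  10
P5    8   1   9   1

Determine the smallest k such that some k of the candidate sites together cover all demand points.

3

Coverage sets (demand points within 3 of each site):
  P1: {N4}
  P2: {N2, N3}
  P3: {N1}
  P4: {}
  P5: {N2, N4}
No 2 sites suffice: every size-2 union leaves at least one demand point uncovered.
But {P1, P2, P3} covers everything, so the minimum is 3.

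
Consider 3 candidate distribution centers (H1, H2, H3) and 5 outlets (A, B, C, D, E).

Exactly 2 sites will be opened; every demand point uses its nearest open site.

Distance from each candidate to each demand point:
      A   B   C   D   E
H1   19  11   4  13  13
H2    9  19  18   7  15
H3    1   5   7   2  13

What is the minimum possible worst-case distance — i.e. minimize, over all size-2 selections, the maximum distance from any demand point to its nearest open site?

13

Open {H1, H2}.
  Farthest demand point is E at distance 13 (to H1); all others are ≤ 13.
With {H1, H3} the worst case is 13.
With {H2, H3} the worst case is 13.
No size-2 selection achieves below 13.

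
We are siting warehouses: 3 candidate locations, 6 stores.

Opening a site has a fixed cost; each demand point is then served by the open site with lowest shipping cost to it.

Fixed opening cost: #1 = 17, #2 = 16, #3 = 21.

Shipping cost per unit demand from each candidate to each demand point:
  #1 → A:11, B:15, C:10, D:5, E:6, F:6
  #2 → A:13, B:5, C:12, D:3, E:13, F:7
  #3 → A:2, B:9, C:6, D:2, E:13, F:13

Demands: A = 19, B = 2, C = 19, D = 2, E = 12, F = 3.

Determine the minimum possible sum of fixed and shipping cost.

302

Open {#1, #3}: assign each demand point to its cheapest open site.
  A→#3 19×2=38, B→#3 2×9=18, C→#3 19×6=114, D→#3 2×2=4, E→#1 12×6=72, F→#1 3×6=18
  shipping cost 264, fixed 38 → total 302.
Compare {#1, #2, #3}: shipping cost 256 + fixed 54 = 310.
Compare {#2, #3}: shipping cost 343 + fixed 37 = 380.
Compare {#3}: shipping cost 369 + fixed 21 = 390.
All other subsets cost ≥ 310. Minimum total cost: 302.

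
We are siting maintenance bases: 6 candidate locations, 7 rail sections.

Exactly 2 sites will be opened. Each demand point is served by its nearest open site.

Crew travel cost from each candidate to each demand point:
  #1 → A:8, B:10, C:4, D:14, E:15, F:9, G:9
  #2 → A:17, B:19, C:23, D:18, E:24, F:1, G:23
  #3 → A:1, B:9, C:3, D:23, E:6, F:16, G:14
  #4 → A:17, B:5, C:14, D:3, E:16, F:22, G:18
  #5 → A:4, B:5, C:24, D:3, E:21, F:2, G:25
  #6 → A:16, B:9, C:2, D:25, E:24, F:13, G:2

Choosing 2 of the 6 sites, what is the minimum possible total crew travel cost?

Open {#3, #5}.
  A→#3 1, B→#5 5, C→#3 3, D→#5 3, E→#3 6, F→#5 2, G→#3 14  ⇒ total 34.
Compare {#5, #6}: total 39.
Compare {#1, #5}: total 42.
No size-2 selection does better; minimum is 34.

34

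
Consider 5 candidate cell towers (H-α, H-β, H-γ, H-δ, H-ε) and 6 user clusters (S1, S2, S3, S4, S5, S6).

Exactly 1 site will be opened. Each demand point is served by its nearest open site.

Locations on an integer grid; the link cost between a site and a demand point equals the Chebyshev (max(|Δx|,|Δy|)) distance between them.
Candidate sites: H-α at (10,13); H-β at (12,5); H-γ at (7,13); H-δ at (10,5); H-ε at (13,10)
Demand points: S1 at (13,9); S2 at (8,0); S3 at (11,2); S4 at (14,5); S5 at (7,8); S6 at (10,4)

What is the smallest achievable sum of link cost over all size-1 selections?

20

Open {H-δ}.
  S1→H-δ 4, S2→H-δ 5, S3→H-δ 3, S4→H-δ 4, S5→H-δ 3, S6→H-δ 1  ⇒ total 20.
Compare {H-β}: total 21.
Compare {H-ε}: total 36.
No size-1 selection does better; minimum is 20.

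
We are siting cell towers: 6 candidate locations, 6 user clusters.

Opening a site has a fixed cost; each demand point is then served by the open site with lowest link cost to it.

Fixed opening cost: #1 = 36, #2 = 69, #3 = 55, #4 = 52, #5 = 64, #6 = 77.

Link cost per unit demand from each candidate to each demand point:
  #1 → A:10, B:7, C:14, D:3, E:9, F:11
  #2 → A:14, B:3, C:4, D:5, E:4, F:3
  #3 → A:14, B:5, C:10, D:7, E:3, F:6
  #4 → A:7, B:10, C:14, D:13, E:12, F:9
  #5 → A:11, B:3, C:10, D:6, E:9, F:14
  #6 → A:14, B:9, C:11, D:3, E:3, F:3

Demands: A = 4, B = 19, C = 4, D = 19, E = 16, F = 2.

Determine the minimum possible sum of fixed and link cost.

345

Open {#1, #2}: assign each demand point to its cheapest open site.
  A→#1 4×10=40, B→#2 19×3=57, C→#2 4×4=16, D→#1 19×3=57, E→#2 16×4=64, F→#2 2×3=6
  link cost 240, fixed 105 → total 345.
Compare {#2}: link cost 294 + fixed 69 = 363.
Compare {#1, #3}: link cost 292 + fixed 91 = 383.
Compare {#1, #2, #3}: link cost 224 + fixed 160 = 384.
All other subsets cost ≥ 363. Minimum total cost: 345.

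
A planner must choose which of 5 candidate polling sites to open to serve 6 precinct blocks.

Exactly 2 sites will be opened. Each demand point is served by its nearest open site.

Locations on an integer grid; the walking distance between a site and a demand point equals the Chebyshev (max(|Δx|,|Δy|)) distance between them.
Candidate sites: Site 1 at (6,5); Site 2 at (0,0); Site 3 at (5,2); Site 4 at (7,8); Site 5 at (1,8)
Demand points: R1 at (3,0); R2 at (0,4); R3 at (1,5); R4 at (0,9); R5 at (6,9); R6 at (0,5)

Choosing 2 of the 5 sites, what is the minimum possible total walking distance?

18

Open {Site 3, Site 5}.
  R1→Site 3 2, R2→Site 5 4, R3→Site 5 3, R4→Site 5 1, R5→Site 5 5, R6→Site 5 3  ⇒ total 18.
Compare {Site 2, Site 5}: total 19.
Compare {Site 1, Site 5}: total 20.
No size-2 selection does better; minimum is 18.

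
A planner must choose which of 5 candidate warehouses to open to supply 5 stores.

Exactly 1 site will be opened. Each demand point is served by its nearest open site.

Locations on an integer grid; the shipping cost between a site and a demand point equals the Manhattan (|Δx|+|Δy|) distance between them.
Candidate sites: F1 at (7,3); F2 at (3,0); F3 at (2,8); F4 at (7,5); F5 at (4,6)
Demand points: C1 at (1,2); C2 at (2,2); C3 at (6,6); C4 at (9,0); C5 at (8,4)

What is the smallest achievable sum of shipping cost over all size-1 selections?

24

Open {F1}.
  C1→F1 7, C2→F1 6, C3→F1 4, C4→F1 5, C5→F1 2  ⇒ total 24.
Compare {F4}: total 28.
Compare {F2}: total 31.
No size-1 selection does better; minimum is 24.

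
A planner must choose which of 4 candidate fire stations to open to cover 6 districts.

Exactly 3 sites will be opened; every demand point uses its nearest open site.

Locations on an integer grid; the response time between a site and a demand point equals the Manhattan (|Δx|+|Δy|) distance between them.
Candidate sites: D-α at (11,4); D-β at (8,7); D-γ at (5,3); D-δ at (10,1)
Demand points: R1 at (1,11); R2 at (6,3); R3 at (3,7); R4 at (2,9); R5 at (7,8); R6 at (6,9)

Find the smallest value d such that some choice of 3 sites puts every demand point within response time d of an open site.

Open {D-α, D-β, D-γ}.
  Farthest demand point is R1 at response time 11 (to D-β); all others are ≤ 11.
With {D-α, D-β, D-δ} the worst case is 11.
With {D-β, D-γ, D-δ} the worst case is 11.
No size-3 selection achieves below 11.

11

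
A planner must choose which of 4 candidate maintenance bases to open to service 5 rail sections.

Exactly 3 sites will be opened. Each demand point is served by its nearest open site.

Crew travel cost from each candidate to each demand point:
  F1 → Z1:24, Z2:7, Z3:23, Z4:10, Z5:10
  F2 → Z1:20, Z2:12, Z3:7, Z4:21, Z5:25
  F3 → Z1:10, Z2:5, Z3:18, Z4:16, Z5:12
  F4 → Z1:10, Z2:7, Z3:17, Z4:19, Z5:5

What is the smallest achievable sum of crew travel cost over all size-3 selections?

Open {F1, F2, F4}.
  Z1→F4 10, Z2→F1 7, Z3→F2 7, Z4→F1 10, Z5→F4 5  ⇒ total 39.
Compare {F1, F2, F3}: total 42.
Compare {F2, F3, F4}: total 43.
No size-3 selection does better; minimum is 39.

39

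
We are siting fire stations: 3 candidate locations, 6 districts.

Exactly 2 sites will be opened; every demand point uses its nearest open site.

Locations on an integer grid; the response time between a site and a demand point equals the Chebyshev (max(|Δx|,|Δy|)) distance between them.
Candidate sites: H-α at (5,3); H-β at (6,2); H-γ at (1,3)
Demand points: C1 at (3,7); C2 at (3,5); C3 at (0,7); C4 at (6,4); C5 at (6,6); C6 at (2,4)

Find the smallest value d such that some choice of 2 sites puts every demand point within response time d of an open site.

4

Open {H-α, H-γ}.
  Farthest demand point is C1 at response time 4 (to H-α); all others are ≤ 4.
With {H-β, H-γ} the worst case is 4.
With {H-α, H-β} the worst case is 5.
No size-2 selection achieves below 4.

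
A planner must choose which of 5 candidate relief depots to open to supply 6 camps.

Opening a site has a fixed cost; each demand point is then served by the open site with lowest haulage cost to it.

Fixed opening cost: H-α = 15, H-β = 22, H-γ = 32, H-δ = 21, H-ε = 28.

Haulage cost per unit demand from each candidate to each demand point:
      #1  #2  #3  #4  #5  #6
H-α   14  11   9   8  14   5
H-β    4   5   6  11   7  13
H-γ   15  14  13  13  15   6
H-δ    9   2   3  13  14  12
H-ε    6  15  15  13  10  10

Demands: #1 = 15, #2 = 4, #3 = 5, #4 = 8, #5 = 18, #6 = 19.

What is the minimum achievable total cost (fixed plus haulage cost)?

426

Open {H-α, H-β, H-δ}: assign each demand point to its cheapest open site.
  #1→H-β 15×4=60, #2→H-δ 4×2=8, #3→H-δ 5×3=15, #4→H-α 8×8=64, #5→H-β 18×7=126, #6→H-α 19×5=95
  haulage cost 368, fixed 58 → total 426.
Compare {H-α, H-β}: haulage cost 395 + fixed 37 = 432.
Compare {H-α, H-β, H-δ, H-ε}: haulage cost 368 + fixed 86 = 454.
Compare {H-α, H-β, H-γ, H-δ}: haulage cost 368 + fixed 90 = 458.
All other subsets cost ≥ 432. Minimum total cost: 426.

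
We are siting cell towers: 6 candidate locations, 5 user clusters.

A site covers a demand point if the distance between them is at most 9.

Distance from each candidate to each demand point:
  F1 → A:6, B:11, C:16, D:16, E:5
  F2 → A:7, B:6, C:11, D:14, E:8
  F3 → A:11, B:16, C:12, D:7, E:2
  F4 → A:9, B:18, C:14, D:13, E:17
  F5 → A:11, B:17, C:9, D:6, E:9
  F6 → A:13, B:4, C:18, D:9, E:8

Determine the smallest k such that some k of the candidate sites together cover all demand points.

2

Coverage sets (demand points within 9 of each site):
  F1: {A, E}
  F2: {A, B, E}
  F3: {D, E}
  F4: {A}
  F5: {C, D, E}
  F6: {B, D, E}
No single site covers all 5 demand points.
But {F2, F5} covers everything, so the minimum is 2.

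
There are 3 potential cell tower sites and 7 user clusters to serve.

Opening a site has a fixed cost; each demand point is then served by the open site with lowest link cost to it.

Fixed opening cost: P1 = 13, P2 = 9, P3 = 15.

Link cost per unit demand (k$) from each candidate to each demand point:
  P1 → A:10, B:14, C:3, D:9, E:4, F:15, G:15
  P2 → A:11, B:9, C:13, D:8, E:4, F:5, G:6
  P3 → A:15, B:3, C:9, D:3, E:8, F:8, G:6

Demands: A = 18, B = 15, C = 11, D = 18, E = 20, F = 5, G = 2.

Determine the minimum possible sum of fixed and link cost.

466

Open {P1, P2, P3}: assign each demand point to its cheapest open site.
  A→P1 18×10=180, B→P3 15×3=45, C→P1 11×3=33, D→P3 18×3=54, E→P1 20×4=80, F→P2 5×5=25, G→P2 2×6=12
  link cost 429, fixed 37 → total 466.
Compare {P1, P3}: link cost 444 + fixed 28 = 472.
Compare {P2, P3}: link cost 513 + fixed 24 = 537.
Compare {P1, P2}: link cost 609 + fixed 22 = 631.
All other subsets cost ≥ 472. Minimum total cost: 466.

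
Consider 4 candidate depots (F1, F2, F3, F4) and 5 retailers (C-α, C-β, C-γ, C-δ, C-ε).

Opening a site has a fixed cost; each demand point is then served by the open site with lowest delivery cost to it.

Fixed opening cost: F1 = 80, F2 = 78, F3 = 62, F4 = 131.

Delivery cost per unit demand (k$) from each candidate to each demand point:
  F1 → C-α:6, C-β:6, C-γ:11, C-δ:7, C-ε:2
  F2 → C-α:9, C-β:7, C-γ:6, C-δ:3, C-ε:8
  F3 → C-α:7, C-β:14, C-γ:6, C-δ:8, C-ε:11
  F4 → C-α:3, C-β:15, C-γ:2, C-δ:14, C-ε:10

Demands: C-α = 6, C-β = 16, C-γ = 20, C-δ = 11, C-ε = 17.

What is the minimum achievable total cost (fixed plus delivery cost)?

476

Open {F1, F4}: assign each demand point to its cheapest open site.
  C-α→F4 6×3=18, C-β→F1 16×6=96, C-γ→F4 20×2=40, C-δ→F1 11×7=77, C-ε→F1 17×2=34
  delivery cost 265, fixed 211 → total 476.
Compare {F1, F2}: delivery cost 319 + fixed 158 = 477.
Compare {F1, F3}: delivery cost 363 + fixed 142 = 505.
Compare {F1, F2, F4}: delivery cost 221 + fixed 289 = 510.
All other subsets cost ≥ 477. Minimum total cost: 476.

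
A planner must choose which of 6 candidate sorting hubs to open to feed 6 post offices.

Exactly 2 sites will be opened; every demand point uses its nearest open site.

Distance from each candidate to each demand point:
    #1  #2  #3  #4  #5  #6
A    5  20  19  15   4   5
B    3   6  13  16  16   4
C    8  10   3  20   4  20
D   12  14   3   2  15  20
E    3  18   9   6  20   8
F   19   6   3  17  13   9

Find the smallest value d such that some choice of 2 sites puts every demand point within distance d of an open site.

10

Open {C, E}.
  Farthest demand point is #2 at distance 10 (to C); all others are ≤ 10.
With {D, F} the worst case is 13.
With {E, F} the worst case is 13.
No size-2 selection achieves below 10.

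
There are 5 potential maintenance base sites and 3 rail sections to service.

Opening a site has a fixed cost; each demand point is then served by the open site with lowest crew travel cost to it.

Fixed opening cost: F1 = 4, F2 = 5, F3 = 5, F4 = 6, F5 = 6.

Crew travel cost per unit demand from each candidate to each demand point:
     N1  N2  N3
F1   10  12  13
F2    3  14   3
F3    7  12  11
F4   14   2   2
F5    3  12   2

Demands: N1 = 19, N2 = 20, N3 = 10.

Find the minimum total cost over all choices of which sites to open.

128

Open {F2, F4}: assign each demand point to its cheapest open site.
  N1→F2 19×3=57, N2→F4 20×2=40, N3→F4 10×2=20
  crew travel cost 117, fixed 11 → total 128.
Compare {F4, F5}: crew travel cost 117 + fixed 12 = 129.
Compare {F1, F2, F4}: crew travel cost 117 + fixed 15 = 132.
Compare {F1, F4, F5}: crew travel cost 117 + fixed 16 = 133.
All other subsets cost ≥ 129. Minimum total cost: 128.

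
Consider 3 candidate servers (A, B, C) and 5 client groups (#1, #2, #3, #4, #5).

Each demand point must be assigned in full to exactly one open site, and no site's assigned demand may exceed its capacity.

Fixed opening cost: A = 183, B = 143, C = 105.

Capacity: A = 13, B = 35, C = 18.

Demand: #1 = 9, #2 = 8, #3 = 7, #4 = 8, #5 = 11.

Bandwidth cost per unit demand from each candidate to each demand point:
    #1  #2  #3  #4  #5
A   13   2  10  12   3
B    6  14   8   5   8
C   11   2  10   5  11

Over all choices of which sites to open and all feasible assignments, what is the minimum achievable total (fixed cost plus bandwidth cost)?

502

Open {B, C}; cheapest assignment that respects the capacities:
  B (cap 35, load 35): #1, #3, #4, #5 — cost 9×6 + 7×8 + 8×5 + 11×8 = 238
  C (cap 18, load 8): #2 — cost 8×2 = 16
  Shipping 254, fixed 248 → total 502.
  Any other capacity-feasible assignment to {B, C} ships for at least 254.
Compare {A, B}: its best feasible assignment gives total 580.
Compare {A, B, C}: its best feasible assignment gives total 630.
Every other set of open sites that can feasibly serve all demand totals ≥ 580 even under its best assignment. Minimum: 502.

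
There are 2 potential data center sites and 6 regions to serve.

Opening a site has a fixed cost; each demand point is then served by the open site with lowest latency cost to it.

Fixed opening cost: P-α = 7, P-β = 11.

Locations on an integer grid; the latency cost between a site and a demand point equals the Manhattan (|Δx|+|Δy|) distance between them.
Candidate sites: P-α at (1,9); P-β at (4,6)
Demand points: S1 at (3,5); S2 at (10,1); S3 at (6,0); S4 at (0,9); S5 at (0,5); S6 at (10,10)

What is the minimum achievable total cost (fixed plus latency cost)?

54

Open {P-β}: assign each demand point to its cheapest open site.
  S1→P-β 2, S2→P-β 11, S3→P-β 8, S4→P-β 7, S5→P-β 5, S6→P-β 10
  latency cost 43, fixed 11 → total 54.
Compare {P-α, P-β}: latency cost 37 + fixed 18 = 55.
Compare {P-α}: latency cost 53 + fixed 7 = 60.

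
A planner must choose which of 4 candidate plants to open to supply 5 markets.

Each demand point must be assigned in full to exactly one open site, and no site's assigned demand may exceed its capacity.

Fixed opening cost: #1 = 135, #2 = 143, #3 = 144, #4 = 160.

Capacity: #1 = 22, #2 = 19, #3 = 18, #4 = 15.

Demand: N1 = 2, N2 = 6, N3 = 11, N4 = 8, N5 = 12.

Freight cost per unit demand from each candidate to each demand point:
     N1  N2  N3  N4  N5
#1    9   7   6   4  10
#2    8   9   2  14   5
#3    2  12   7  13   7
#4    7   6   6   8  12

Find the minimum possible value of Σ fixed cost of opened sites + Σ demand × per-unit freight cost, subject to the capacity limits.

508

Open {#1, #2}; cheapest assignment that respects the capacities:
  #1 (cap 22, load 21): N1, N3, N4 — cost 2×9 + 11×6 + 8×4 = 116
  #2 (cap 19, load 18): N2, N5 — cost 6×9 + 12×5 = 114
  Shipping 230, fixed 278 → total 508.
  Any other capacity-feasible assignment to {#1, #2} ships for at least 230.
Compare {#1, #3}: its best feasible assignment gives total 551.
Compare {#1, #2, #3}: its best feasible assignment gives total 606.
Every other set of open sites that can feasibly serve all demand totals ≥ 551 even under its best assignment. Minimum: 508.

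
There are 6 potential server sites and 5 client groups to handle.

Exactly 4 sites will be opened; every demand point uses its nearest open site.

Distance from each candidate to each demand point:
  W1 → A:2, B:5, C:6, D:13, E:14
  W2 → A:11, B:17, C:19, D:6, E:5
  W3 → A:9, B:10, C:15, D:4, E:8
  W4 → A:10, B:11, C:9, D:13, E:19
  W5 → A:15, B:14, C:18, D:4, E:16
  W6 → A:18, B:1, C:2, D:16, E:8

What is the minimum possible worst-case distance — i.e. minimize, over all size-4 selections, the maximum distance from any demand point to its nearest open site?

5

Open {W1, W2, W3, W6}.
  Farthest demand point is E at distance 5 (to W2); all others are ≤ 5.
With {W1, W2, W5, W6} the worst case is 5.
With {W1, W2, W3, W4} the worst case is 6.
No size-4 selection achieves below 5.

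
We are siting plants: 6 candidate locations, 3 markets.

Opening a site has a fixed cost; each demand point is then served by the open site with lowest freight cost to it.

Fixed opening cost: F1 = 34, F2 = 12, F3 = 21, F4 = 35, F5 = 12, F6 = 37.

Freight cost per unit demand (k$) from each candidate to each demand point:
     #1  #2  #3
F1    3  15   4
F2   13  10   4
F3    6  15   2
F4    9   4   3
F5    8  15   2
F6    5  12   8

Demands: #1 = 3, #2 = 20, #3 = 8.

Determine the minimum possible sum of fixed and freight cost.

Open {F4}: assign each demand point to its cheapest open site.
  #1→F4 3×9=27, #2→F4 20×4=80, #3→F4 8×3=24
  freight cost 131, fixed 35 → total 166.
Compare {F4, F5}: freight cost 120 + fixed 47 = 167.
Compare {F3, F4}: freight cost 114 + fixed 56 = 170.
Compare {F2, F4}: freight cost 131 + fixed 47 = 178.
All other subsets cost ≥ 167. Minimum total cost: 166.

166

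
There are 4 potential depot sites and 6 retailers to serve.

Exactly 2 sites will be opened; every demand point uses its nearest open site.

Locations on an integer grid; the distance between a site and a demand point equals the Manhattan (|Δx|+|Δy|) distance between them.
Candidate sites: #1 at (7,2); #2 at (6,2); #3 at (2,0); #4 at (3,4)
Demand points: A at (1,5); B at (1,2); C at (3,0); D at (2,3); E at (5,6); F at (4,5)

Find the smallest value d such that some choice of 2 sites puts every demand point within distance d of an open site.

Open {#1, #4}.
  Farthest demand point is B at distance 4 (to #4); all others are ≤ 4.
With {#2, #4} the worst case is 4.
With {#3, #4} the worst case is 4.
No size-2 selection achieves below 4.

4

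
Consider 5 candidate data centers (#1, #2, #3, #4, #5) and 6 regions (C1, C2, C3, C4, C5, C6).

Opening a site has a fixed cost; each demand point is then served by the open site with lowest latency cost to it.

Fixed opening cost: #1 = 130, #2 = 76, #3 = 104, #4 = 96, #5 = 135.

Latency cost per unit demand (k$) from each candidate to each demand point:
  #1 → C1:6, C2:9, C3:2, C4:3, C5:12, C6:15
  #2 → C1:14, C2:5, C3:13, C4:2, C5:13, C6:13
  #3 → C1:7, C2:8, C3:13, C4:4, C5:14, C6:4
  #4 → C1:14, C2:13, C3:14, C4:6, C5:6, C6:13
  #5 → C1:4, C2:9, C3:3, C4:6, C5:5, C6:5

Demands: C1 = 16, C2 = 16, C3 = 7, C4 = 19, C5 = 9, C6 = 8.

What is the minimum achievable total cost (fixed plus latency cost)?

Open {#2, #5}: assign each demand point to its cheapest open site.
  C1→#5 16×4=64, C2→#2 16×5=80, C3→#5 7×3=21, C4→#2 19×2=38, C5→#5 9×5=45, C6→#5 8×5=40
  latency cost 288, fixed 211 → total 499.
Compare {#5}: latency cost 428 + fixed 135 = 563.
Compare {#2, #3, #5}: latency cost 280 + fixed 315 = 595.
Compare {#2, #4, #5}: latency cost 288 + fixed 307 = 595.
All other subsets cost ≥ 563. Minimum total cost: 499.

499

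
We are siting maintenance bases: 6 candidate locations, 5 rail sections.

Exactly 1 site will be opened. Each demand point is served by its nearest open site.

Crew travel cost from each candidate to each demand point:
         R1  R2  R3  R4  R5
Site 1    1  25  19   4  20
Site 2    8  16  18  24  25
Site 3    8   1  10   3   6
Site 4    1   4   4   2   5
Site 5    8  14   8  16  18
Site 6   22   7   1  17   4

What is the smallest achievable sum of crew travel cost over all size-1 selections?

Open {Site 4}.
  R1→Site 4 1, R2→Site 4 4, R3→Site 4 4, R4→Site 4 2, R5→Site 4 5  ⇒ total 16.
Compare {Site 3}: total 28.
Compare {Site 6}: total 51.
No size-1 selection does better; minimum is 16.

16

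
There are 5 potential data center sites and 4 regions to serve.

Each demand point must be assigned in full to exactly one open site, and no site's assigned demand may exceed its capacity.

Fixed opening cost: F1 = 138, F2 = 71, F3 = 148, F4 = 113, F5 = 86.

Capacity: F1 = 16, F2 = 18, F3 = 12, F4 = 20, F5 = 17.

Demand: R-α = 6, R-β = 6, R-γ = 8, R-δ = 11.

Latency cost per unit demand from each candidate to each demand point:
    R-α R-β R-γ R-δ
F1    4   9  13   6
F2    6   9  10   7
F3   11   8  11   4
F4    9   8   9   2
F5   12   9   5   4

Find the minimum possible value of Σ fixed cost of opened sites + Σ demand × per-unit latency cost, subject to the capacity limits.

364

Open {F2, F5}; cheapest assignment that respects the capacities:
  F2 (cap 18, load 17): R-α, R-δ — cost 6×6 + 11×7 = 113
  F5 (cap 17, load 14): R-β, R-γ — cost 6×9 + 8×5 = 94
  Shipping 207, fixed 157 → total 364.
  Any other capacity-feasible assignment to {F2, F5} ships for at least 207.
Compare {F2, F4}: its best feasible assignment gives total 368.
Compare {F4, F5}: its best feasible assignment gives total 369.
Every other set of open sites that can feasibly serve all demand totals ≥ 368 even under its best assignment. Minimum: 364.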